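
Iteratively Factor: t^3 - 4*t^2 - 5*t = (t + 1)*(t^2 - 5*t) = t*(t + 1)*(t - 5)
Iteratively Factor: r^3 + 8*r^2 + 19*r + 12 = (r + 1)*(r^2 + 7*r + 12) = (r + 1)*(r + 3)*(r + 4)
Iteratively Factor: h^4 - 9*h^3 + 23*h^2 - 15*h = (h - 3)*(h^3 - 6*h^2 + 5*h) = h*(h - 3)*(h^2 - 6*h + 5) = h*(h - 5)*(h - 3)*(h - 1)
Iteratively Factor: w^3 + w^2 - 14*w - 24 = (w + 2)*(w^2 - w - 12) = (w + 2)*(w + 3)*(w - 4)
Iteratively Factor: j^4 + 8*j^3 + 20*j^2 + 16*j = (j + 2)*(j^3 + 6*j^2 + 8*j) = j*(j + 2)*(j^2 + 6*j + 8) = j*(j + 2)*(j + 4)*(j + 2)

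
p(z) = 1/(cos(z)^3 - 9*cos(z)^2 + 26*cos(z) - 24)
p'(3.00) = 0.00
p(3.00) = -0.02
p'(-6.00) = 0.08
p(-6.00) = -0.16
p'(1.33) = 0.06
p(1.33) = -0.05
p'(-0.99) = -0.09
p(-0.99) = -0.08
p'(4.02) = -0.02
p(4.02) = -0.02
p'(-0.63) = -0.11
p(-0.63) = -0.12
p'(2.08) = 0.02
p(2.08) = -0.03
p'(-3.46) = 0.00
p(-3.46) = -0.02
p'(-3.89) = 0.01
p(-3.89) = -0.02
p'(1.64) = 0.04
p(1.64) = -0.04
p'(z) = (3*sin(z)*cos(z)^2 - 18*sin(z)*cos(z) + 26*sin(z))/(cos(z)^3 - 9*cos(z)^2 + 26*cos(z) - 24)^2 = (3*cos(z)^2 - 18*cos(z) + 26)*sin(z)/(cos(z)^3 - 9*cos(z)^2 + 26*cos(z) - 24)^2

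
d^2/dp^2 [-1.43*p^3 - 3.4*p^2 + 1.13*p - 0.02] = -8.58*p - 6.8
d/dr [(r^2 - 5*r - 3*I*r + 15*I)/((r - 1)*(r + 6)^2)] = (-r^3 + r^2*(16 + 6*I) + r*(-17 - 48*I) + 30 - 42*I)/(r^5 + 16*r^4 + 73*r^3 + 18*r^2 - 324*r + 216)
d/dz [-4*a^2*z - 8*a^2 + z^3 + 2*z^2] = -4*a^2 + 3*z^2 + 4*z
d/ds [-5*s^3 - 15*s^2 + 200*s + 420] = -15*s^2 - 30*s + 200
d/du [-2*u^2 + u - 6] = 1 - 4*u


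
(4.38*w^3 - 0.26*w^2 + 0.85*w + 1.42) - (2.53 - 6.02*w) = 4.38*w^3 - 0.26*w^2 + 6.87*w - 1.11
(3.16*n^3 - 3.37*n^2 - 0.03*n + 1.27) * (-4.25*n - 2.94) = -13.43*n^4 + 5.0321*n^3 + 10.0353*n^2 - 5.3093*n - 3.7338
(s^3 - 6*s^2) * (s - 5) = s^4 - 11*s^3 + 30*s^2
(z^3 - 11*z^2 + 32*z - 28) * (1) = z^3 - 11*z^2 + 32*z - 28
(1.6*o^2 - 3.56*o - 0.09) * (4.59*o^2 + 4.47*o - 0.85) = 7.344*o^4 - 9.1884*o^3 - 17.6863*o^2 + 2.6237*o + 0.0765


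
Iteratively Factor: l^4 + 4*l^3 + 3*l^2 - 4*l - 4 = (l + 2)*(l^3 + 2*l^2 - l - 2) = (l - 1)*(l + 2)*(l^2 + 3*l + 2) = (l - 1)*(l + 1)*(l + 2)*(l + 2)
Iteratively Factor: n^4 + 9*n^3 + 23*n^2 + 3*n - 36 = (n - 1)*(n^3 + 10*n^2 + 33*n + 36) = (n - 1)*(n + 4)*(n^2 + 6*n + 9) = (n - 1)*(n + 3)*(n + 4)*(n + 3)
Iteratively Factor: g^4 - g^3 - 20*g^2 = (g - 5)*(g^3 + 4*g^2) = g*(g - 5)*(g^2 + 4*g) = g^2*(g - 5)*(g + 4)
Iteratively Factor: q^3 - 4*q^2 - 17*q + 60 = (q - 5)*(q^2 + q - 12) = (q - 5)*(q - 3)*(q + 4)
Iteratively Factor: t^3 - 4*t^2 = (t)*(t^2 - 4*t) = t^2*(t - 4)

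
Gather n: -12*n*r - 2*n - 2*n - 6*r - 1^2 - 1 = n*(-12*r - 4) - 6*r - 2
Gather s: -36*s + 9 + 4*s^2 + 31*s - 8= 4*s^2 - 5*s + 1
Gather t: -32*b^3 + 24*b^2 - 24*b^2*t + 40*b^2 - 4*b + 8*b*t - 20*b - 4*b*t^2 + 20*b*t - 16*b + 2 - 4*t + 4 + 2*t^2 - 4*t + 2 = -32*b^3 + 64*b^2 - 40*b + t^2*(2 - 4*b) + t*(-24*b^2 + 28*b - 8) + 8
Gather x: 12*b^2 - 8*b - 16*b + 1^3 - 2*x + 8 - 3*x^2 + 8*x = 12*b^2 - 24*b - 3*x^2 + 6*x + 9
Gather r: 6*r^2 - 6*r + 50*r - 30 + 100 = 6*r^2 + 44*r + 70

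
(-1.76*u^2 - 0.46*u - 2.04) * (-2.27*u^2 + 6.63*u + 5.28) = 3.9952*u^4 - 10.6246*u^3 - 7.7118*u^2 - 15.954*u - 10.7712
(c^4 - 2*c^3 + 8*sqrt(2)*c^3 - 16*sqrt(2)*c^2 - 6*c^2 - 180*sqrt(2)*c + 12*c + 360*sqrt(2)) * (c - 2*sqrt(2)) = c^5 - 2*c^4 + 6*sqrt(2)*c^4 - 38*c^3 - 12*sqrt(2)*c^3 - 168*sqrt(2)*c^2 + 76*c^2 + 336*sqrt(2)*c + 720*c - 1440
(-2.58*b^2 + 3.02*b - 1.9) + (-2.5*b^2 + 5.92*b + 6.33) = -5.08*b^2 + 8.94*b + 4.43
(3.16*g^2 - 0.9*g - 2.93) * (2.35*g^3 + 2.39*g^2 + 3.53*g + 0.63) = 7.426*g^5 + 5.4374*g^4 + 2.1183*g^3 - 8.1889*g^2 - 10.9099*g - 1.8459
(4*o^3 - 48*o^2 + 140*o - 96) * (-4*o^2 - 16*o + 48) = -16*o^5 + 128*o^4 + 400*o^3 - 4160*o^2 + 8256*o - 4608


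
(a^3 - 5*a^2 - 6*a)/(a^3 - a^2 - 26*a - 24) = a/(a + 4)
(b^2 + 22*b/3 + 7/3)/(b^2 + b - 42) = (b + 1/3)/(b - 6)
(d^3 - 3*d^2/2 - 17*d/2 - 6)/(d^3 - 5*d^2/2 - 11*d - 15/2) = (d - 4)/(d - 5)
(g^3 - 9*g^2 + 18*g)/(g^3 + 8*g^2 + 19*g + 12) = g*(g^2 - 9*g + 18)/(g^3 + 8*g^2 + 19*g + 12)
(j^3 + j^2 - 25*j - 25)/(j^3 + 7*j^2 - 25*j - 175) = (j + 1)/(j + 7)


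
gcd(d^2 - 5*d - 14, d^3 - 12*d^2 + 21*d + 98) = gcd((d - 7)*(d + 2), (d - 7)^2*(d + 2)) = d^2 - 5*d - 14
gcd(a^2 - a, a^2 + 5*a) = a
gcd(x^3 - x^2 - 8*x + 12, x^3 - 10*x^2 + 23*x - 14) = x - 2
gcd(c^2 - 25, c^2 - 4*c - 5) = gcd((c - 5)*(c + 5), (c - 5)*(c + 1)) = c - 5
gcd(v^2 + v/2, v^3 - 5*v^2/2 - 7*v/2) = v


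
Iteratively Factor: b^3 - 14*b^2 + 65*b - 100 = (b - 5)*(b^2 - 9*b + 20) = (b - 5)^2*(b - 4)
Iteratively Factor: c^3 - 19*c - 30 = (c + 2)*(c^2 - 2*c - 15) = (c - 5)*(c + 2)*(c + 3)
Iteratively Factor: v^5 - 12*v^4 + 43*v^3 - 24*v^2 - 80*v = (v)*(v^4 - 12*v^3 + 43*v^2 - 24*v - 80) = v*(v - 4)*(v^3 - 8*v^2 + 11*v + 20) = v*(v - 4)^2*(v^2 - 4*v - 5) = v*(v - 5)*(v - 4)^2*(v + 1)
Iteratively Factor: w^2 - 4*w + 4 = (w - 2)*(w - 2)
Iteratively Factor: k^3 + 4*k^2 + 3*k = (k)*(k^2 + 4*k + 3) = k*(k + 1)*(k + 3)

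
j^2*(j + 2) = j^3 + 2*j^2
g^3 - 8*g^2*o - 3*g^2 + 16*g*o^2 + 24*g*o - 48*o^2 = (g - 3)*(g - 4*o)^2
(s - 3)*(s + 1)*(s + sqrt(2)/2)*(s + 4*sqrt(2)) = s^4 - 2*s^3 + 9*sqrt(2)*s^3/2 - 9*sqrt(2)*s^2 + s^2 - 27*sqrt(2)*s/2 - 8*s - 12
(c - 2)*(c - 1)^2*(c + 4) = c^4 - 11*c^2 + 18*c - 8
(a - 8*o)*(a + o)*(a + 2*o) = a^3 - 5*a^2*o - 22*a*o^2 - 16*o^3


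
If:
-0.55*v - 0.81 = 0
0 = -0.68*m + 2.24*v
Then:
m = -4.85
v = -1.47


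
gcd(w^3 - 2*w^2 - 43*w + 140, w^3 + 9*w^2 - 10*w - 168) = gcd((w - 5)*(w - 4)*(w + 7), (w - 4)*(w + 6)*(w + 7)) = w^2 + 3*w - 28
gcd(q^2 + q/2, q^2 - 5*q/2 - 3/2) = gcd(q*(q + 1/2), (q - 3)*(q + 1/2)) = q + 1/2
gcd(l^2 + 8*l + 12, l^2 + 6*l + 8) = l + 2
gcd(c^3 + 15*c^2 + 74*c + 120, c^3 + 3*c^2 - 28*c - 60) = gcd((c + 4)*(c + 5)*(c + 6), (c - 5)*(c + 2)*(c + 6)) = c + 6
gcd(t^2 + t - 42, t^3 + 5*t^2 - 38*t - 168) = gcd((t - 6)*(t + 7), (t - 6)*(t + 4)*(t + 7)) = t^2 + t - 42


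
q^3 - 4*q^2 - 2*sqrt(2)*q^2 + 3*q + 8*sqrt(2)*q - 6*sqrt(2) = (q - 3)*(q - 1)*(q - 2*sqrt(2))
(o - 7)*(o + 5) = o^2 - 2*o - 35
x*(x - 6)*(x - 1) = x^3 - 7*x^2 + 6*x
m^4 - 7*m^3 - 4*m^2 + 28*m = m*(m - 7)*(m - 2)*(m + 2)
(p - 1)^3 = p^3 - 3*p^2 + 3*p - 1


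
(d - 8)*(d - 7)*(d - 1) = d^3 - 16*d^2 + 71*d - 56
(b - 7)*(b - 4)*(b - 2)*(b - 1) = b^4 - 14*b^3 + 63*b^2 - 106*b + 56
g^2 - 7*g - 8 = (g - 8)*(g + 1)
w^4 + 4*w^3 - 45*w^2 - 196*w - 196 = (w - 7)*(w + 2)^2*(w + 7)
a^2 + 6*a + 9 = (a + 3)^2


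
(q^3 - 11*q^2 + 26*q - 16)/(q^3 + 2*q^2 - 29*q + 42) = (q^2 - 9*q + 8)/(q^2 + 4*q - 21)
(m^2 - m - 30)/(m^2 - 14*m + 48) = (m + 5)/(m - 8)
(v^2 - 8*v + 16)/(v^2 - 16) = (v - 4)/(v + 4)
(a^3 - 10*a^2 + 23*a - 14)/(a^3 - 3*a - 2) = (a^2 - 8*a + 7)/(a^2 + 2*a + 1)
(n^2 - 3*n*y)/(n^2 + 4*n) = (n - 3*y)/(n + 4)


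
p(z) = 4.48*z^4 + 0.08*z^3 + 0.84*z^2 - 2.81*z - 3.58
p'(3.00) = 488.23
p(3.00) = 360.59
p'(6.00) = 3886.63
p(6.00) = 5833.16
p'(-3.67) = -891.54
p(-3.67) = 826.81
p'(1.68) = 85.66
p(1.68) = 30.14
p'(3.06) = 518.03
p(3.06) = 390.77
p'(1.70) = 88.78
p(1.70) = 31.88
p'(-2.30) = -223.44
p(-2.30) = 131.72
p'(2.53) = 293.18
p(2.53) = 179.54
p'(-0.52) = -6.14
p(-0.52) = -1.58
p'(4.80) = 1992.59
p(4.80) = 2389.30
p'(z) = 17.92*z^3 + 0.24*z^2 + 1.68*z - 2.81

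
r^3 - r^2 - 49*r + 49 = (r - 7)*(r - 1)*(r + 7)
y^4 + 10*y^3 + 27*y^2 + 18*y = y*(y + 1)*(y + 3)*(y + 6)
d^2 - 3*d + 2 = (d - 2)*(d - 1)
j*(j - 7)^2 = j^3 - 14*j^2 + 49*j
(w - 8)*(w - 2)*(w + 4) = w^3 - 6*w^2 - 24*w + 64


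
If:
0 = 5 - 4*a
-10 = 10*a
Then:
No Solution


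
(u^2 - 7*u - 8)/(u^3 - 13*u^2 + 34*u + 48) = 1/(u - 6)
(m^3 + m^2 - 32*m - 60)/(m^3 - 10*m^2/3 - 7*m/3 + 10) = 3*(m^3 + m^2 - 32*m - 60)/(3*m^3 - 10*m^2 - 7*m + 30)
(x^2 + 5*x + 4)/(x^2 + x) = (x + 4)/x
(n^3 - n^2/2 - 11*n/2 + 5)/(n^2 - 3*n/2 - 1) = (2*n^2 + 3*n - 5)/(2*n + 1)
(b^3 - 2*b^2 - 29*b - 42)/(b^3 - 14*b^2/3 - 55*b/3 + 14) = 3*(b + 2)/(3*b - 2)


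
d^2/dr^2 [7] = 0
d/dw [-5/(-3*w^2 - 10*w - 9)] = 10*(-3*w - 5)/(3*w^2 + 10*w + 9)^2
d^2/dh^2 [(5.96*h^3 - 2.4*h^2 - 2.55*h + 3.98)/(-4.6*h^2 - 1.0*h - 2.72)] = (-1.13686837721616e-13*h^5 + 223.05904*h^3 - 782.7408*h^2 - 565.848384*h + 113.27584)/(97.336*h^6 + 63.48*h^5 + 186.4656*h^4 + 76.072*h^3 + 110.25792*h^2 + 22.1952*h + 20.123648)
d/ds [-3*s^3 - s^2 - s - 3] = -9*s^2 - 2*s - 1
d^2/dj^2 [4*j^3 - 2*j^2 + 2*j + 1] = 24*j - 4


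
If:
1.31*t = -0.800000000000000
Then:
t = -0.61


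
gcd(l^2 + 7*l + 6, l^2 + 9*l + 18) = l + 6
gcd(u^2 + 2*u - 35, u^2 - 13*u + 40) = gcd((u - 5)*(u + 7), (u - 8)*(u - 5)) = u - 5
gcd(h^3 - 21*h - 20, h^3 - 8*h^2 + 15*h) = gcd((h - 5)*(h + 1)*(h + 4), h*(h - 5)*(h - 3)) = h - 5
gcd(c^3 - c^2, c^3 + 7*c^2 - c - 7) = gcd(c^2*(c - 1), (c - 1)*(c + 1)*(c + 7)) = c - 1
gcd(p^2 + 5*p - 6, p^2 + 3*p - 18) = p + 6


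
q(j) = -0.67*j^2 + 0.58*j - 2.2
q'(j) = 0.58 - 1.34*j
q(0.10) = -2.15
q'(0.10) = 0.45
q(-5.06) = -22.29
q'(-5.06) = 7.36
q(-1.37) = -4.25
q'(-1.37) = 2.42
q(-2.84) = -9.25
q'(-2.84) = 4.39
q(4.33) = -12.25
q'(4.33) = -5.22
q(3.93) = -10.27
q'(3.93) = -4.69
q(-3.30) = -11.41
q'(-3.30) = 5.00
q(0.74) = -2.14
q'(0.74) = -0.41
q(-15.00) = -161.65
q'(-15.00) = 20.68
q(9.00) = -51.25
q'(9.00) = -11.48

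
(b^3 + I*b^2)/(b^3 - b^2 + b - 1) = b^2/(b^2 - b*(1 + I) + I)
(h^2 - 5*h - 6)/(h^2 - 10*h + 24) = (h + 1)/(h - 4)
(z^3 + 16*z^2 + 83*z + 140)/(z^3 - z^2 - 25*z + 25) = (z^2 + 11*z + 28)/(z^2 - 6*z + 5)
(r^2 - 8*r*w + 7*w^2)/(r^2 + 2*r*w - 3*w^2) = (r - 7*w)/(r + 3*w)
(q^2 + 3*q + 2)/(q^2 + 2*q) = (q + 1)/q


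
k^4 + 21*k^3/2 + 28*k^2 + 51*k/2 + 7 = (k + 1/2)*(k + 1)*(k + 2)*(k + 7)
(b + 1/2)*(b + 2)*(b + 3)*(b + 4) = b^4 + 19*b^3/2 + 61*b^2/2 + 37*b + 12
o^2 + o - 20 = (o - 4)*(o + 5)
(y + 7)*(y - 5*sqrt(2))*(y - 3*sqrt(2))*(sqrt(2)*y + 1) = sqrt(2)*y^4 - 15*y^3 + 7*sqrt(2)*y^3 - 105*y^2 + 22*sqrt(2)*y^2 + 30*y + 154*sqrt(2)*y + 210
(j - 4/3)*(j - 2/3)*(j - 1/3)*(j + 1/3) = j^4 - 2*j^3 + 7*j^2/9 + 2*j/9 - 8/81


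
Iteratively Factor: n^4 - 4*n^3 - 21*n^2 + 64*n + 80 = (n + 4)*(n^3 - 8*n^2 + 11*n + 20) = (n - 5)*(n + 4)*(n^2 - 3*n - 4) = (n - 5)*(n - 4)*(n + 4)*(n + 1)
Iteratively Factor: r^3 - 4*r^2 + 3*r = (r - 1)*(r^2 - 3*r) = r*(r - 1)*(r - 3)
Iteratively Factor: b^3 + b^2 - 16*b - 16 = (b + 1)*(b^2 - 16) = (b - 4)*(b + 1)*(b + 4)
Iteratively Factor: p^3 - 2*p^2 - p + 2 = (p - 2)*(p^2 - 1) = (p - 2)*(p + 1)*(p - 1)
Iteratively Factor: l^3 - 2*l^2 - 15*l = (l + 3)*(l^2 - 5*l) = (l - 5)*(l + 3)*(l)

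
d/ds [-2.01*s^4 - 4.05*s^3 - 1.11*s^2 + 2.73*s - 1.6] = -8.04*s^3 - 12.15*s^2 - 2.22*s + 2.73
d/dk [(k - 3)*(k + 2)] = 2*k - 1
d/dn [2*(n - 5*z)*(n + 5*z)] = 4*n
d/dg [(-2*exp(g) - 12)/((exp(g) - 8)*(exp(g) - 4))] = 2*(exp(2*g) + 12*exp(g) - 104)*exp(g)/(exp(4*g) - 24*exp(3*g) + 208*exp(2*g) - 768*exp(g) + 1024)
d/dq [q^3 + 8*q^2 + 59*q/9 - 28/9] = 3*q^2 + 16*q + 59/9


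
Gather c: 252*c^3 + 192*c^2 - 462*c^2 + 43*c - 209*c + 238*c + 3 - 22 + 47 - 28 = 252*c^3 - 270*c^2 + 72*c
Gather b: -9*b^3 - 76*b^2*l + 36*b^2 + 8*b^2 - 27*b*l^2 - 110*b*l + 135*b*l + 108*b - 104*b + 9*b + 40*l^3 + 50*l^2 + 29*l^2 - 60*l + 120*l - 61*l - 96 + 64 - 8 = -9*b^3 + b^2*(44 - 76*l) + b*(-27*l^2 + 25*l + 13) + 40*l^3 + 79*l^2 - l - 40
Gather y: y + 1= y + 1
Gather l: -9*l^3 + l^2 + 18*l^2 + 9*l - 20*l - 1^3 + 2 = -9*l^3 + 19*l^2 - 11*l + 1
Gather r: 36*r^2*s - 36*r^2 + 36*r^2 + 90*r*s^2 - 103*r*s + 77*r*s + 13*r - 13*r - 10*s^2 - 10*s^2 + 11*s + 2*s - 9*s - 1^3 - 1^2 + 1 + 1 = 36*r^2*s + r*(90*s^2 - 26*s) - 20*s^2 + 4*s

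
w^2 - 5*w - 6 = (w - 6)*(w + 1)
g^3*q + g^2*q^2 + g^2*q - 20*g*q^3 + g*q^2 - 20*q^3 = (g - 4*q)*(g + 5*q)*(g*q + q)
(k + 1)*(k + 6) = k^2 + 7*k + 6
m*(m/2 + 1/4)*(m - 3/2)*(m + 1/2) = m^4/2 - m^3/4 - 5*m^2/8 - 3*m/16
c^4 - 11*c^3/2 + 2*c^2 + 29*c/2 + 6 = (c - 4)*(c - 3)*(c + 1/2)*(c + 1)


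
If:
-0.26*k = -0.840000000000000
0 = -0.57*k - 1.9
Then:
No Solution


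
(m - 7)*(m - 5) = m^2 - 12*m + 35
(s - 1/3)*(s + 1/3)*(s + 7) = s^3 + 7*s^2 - s/9 - 7/9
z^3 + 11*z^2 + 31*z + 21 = (z + 1)*(z + 3)*(z + 7)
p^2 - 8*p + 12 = (p - 6)*(p - 2)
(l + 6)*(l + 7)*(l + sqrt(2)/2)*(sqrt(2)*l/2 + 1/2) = sqrt(2)*l^4/2 + l^3 + 13*sqrt(2)*l^3/2 + 13*l^2 + 85*sqrt(2)*l^2/4 + 13*sqrt(2)*l/4 + 42*l + 21*sqrt(2)/2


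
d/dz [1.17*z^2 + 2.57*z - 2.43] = 2.34*z + 2.57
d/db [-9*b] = -9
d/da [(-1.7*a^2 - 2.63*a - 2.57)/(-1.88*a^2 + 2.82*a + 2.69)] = (-9.7384*a^2 - 18.8092*a + 0.172699999999999)/(3.5344*a^4 - 10.6032*a^3 - 2.162*a^2 + 15.1716*a + 7.2361)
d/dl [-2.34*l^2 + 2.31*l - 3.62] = 2.31 - 4.68*l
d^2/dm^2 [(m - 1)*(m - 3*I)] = 2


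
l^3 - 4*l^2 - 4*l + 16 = (l - 4)*(l - 2)*(l + 2)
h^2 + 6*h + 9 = (h + 3)^2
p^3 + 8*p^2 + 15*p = p*(p + 3)*(p + 5)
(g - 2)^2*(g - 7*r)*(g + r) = g^4 - 6*g^3*r - 4*g^3 - 7*g^2*r^2 + 24*g^2*r + 4*g^2 + 28*g*r^2 - 24*g*r - 28*r^2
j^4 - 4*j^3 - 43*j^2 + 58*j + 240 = (j - 8)*(j - 3)*(j + 2)*(j + 5)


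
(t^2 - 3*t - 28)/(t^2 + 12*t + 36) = (t^2 - 3*t - 28)/(t^2 + 12*t + 36)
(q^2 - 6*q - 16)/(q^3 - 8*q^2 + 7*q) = (q^2 - 6*q - 16)/(q*(q^2 - 8*q + 7))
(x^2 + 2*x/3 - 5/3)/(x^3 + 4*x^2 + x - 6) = (x + 5/3)/(x^2 + 5*x + 6)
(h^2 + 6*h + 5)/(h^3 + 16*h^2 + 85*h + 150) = (h + 1)/(h^2 + 11*h + 30)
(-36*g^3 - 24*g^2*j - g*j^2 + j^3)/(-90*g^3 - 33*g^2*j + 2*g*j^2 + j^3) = (2*g + j)/(5*g + j)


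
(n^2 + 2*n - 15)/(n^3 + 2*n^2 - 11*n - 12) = (n + 5)/(n^2 + 5*n + 4)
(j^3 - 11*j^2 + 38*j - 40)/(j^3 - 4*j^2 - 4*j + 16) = (j - 5)/(j + 2)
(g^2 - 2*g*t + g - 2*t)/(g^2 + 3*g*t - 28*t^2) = (g^2 - 2*g*t + g - 2*t)/(g^2 + 3*g*t - 28*t^2)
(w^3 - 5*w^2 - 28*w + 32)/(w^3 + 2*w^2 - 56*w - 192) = (w - 1)/(w + 6)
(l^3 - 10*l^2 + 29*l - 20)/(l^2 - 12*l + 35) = (l^2 - 5*l + 4)/(l - 7)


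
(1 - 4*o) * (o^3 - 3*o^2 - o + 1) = -4*o^4 + 13*o^3 + o^2 - 5*o + 1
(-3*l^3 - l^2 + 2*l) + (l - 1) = -3*l^3 - l^2 + 3*l - 1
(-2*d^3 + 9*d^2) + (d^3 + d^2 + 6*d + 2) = -d^3 + 10*d^2 + 6*d + 2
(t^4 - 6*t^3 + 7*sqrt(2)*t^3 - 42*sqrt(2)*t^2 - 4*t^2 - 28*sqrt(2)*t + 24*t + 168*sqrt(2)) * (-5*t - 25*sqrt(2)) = -5*t^5 - 60*sqrt(2)*t^4 + 30*t^4 - 330*t^3 + 360*sqrt(2)*t^3 + 240*sqrt(2)*t^2 + 1980*t^2 - 1440*sqrt(2)*t + 1400*t - 8400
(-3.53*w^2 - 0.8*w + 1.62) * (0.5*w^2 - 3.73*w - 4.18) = -1.765*w^4 + 12.7669*w^3 + 18.5494*w^2 - 2.6986*w - 6.7716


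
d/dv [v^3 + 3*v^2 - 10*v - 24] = 3*v^2 + 6*v - 10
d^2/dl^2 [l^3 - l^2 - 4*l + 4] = 6*l - 2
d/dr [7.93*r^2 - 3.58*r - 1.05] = 15.86*r - 3.58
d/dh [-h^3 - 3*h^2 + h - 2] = -3*h^2 - 6*h + 1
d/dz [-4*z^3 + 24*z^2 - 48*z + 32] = -12*z^2 + 48*z - 48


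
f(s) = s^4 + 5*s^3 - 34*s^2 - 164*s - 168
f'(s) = 4*s^3 + 15*s^2 - 68*s - 164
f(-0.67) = -74.68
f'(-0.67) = -112.91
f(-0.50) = -95.06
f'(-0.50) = -126.75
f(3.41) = -789.12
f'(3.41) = -62.85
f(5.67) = -245.97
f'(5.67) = 661.81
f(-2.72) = -19.35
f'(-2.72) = 51.44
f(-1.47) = -11.60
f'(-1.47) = -44.33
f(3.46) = -792.05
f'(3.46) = -54.02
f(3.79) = -799.41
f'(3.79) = 11.50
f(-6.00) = -192.00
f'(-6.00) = -80.00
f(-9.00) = 1470.00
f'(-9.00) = -1253.00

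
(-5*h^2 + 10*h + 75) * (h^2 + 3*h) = -5*h^4 - 5*h^3 + 105*h^2 + 225*h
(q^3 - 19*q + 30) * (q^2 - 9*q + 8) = q^5 - 9*q^4 - 11*q^3 + 201*q^2 - 422*q + 240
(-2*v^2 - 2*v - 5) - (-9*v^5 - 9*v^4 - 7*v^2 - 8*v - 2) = 9*v^5 + 9*v^4 + 5*v^2 + 6*v - 3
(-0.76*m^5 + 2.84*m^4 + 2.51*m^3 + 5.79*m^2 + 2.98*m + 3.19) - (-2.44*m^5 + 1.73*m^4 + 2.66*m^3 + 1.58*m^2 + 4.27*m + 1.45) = 1.68*m^5 + 1.11*m^4 - 0.15*m^3 + 4.21*m^2 - 1.29*m + 1.74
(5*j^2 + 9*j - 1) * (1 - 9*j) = -45*j^3 - 76*j^2 + 18*j - 1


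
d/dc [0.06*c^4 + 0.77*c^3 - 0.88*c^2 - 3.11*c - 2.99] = 0.24*c^3 + 2.31*c^2 - 1.76*c - 3.11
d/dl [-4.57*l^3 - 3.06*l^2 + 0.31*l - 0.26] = -13.71*l^2 - 6.12*l + 0.31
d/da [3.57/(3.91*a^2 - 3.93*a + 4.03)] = (14.0301 - 27.9174*a)/(3.91*a^2 - 3.93*a + 4.03)^2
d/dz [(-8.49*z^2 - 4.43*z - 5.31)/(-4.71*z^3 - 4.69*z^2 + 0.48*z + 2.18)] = (-39.9879*z^4 - 41.7306*z^3 - 99.8822*z^2 - 86.8242*z - 7.1086)/(22.1841*z^6 + 44.1798*z^5 + 17.4745*z^4 - 25.038*z^3 - 20.218*z^2 + 2.0928*z + 4.7524)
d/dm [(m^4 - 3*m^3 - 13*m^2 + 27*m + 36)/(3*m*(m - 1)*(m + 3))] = (m^4 - 2*m^3 + m^2 - 24*m + 12)/(3*m^2*(m^2 - 2*m + 1))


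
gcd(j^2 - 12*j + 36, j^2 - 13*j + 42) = j - 6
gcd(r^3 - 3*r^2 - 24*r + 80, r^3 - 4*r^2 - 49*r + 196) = r - 4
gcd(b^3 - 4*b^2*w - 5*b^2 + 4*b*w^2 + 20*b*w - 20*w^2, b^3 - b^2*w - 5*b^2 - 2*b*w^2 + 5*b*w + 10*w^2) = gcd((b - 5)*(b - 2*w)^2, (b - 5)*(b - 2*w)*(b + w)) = -b^2 + 2*b*w + 5*b - 10*w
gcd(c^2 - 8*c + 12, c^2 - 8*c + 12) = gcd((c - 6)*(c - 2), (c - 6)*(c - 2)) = c^2 - 8*c + 12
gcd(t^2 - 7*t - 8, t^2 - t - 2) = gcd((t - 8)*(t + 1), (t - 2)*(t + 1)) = t + 1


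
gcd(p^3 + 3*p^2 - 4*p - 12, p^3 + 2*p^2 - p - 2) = p + 2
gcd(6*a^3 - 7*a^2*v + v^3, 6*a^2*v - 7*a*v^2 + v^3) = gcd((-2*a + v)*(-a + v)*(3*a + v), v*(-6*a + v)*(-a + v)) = -a + v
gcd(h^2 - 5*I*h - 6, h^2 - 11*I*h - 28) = 1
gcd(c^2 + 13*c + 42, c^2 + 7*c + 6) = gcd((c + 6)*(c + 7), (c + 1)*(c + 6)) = c + 6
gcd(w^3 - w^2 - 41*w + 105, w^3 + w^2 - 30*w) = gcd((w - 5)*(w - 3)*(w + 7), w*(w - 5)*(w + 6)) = w - 5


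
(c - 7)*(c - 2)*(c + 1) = c^3 - 8*c^2 + 5*c + 14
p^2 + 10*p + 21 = (p + 3)*(p + 7)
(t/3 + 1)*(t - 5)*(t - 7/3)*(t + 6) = t^4/3 + 5*t^3/9 - 109*t^2/9 - 9*t + 70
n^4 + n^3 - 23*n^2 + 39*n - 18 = (n - 3)*(n - 1)^2*(n + 6)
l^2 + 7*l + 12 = (l + 3)*(l + 4)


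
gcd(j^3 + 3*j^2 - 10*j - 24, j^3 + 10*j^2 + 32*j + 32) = j^2 + 6*j + 8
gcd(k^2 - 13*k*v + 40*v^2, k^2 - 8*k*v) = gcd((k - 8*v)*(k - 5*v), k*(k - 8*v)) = -k + 8*v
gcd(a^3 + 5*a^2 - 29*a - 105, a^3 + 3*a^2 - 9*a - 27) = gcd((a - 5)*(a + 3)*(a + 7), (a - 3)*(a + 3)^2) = a + 3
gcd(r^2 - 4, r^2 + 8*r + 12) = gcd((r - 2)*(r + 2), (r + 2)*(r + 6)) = r + 2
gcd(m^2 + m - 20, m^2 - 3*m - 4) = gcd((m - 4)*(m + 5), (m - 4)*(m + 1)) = m - 4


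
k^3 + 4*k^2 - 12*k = k*(k - 2)*(k + 6)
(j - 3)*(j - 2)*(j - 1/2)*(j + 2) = j^4 - 7*j^3/2 - 5*j^2/2 + 14*j - 6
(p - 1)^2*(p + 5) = p^3 + 3*p^2 - 9*p + 5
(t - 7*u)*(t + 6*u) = t^2 - t*u - 42*u^2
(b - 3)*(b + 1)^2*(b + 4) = b^4 + 3*b^3 - 9*b^2 - 23*b - 12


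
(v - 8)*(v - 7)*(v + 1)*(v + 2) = v^4 - 12*v^3 + 13*v^2 + 138*v + 112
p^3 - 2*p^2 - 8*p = p*(p - 4)*(p + 2)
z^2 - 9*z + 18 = (z - 6)*(z - 3)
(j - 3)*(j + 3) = j^2 - 9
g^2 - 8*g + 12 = (g - 6)*(g - 2)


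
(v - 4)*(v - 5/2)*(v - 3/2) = v^3 - 8*v^2 + 79*v/4 - 15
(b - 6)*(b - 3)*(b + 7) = b^3 - 2*b^2 - 45*b + 126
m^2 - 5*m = m*(m - 5)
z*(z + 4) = z^2 + 4*z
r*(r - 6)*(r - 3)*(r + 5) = r^4 - 4*r^3 - 27*r^2 + 90*r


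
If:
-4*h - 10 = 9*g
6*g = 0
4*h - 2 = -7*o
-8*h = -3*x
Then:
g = 0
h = -5/2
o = 12/7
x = -20/3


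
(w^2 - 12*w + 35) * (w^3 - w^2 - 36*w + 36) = w^5 - 13*w^4 + 11*w^3 + 433*w^2 - 1692*w + 1260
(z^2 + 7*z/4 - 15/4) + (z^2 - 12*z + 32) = 2*z^2 - 41*z/4 + 113/4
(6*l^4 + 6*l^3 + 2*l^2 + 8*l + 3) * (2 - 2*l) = -12*l^5 + 8*l^3 - 12*l^2 + 10*l + 6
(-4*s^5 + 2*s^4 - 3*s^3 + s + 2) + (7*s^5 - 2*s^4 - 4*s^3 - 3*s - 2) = 3*s^5 - 7*s^3 - 2*s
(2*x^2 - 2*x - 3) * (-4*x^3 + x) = -8*x^5 + 8*x^4 + 14*x^3 - 2*x^2 - 3*x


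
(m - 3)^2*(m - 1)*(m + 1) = m^4 - 6*m^3 + 8*m^2 + 6*m - 9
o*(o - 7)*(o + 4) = o^3 - 3*o^2 - 28*o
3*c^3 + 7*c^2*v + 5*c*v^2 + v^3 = (c + v)^2*(3*c + v)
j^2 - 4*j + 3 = (j - 3)*(j - 1)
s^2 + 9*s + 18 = (s + 3)*(s + 6)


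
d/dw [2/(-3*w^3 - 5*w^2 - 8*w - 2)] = 2*(9*w^2 + 10*w + 8)/(3*w^3 + 5*w^2 + 8*w + 2)^2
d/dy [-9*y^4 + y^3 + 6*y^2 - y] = -36*y^3 + 3*y^2 + 12*y - 1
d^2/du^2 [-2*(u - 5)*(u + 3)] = -4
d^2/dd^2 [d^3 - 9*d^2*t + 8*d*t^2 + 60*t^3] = 6*d - 18*t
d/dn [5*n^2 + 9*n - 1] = 10*n + 9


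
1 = 1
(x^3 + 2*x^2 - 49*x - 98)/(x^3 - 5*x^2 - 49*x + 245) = (x + 2)/(x - 5)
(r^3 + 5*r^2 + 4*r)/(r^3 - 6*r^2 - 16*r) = (r^2 + 5*r + 4)/(r^2 - 6*r - 16)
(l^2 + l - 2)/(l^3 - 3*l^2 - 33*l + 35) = (l + 2)/(l^2 - 2*l - 35)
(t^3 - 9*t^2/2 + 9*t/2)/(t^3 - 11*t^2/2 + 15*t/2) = (2*t - 3)/(2*t - 5)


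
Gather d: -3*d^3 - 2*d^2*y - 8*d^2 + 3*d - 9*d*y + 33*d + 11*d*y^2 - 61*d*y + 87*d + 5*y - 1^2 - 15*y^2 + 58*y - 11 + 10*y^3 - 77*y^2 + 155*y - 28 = -3*d^3 + d^2*(-2*y - 8) + d*(11*y^2 - 70*y + 123) + 10*y^3 - 92*y^2 + 218*y - 40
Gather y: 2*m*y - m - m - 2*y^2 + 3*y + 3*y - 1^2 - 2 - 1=-2*m - 2*y^2 + y*(2*m + 6) - 4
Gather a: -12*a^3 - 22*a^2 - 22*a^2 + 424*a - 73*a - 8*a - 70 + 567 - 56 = -12*a^3 - 44*a^2 + 343*a + 441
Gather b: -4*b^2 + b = -4*b^2 + b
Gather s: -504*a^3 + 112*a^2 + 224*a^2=-504*a^3 + 336*a^2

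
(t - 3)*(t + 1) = t^2 - 2*t - 3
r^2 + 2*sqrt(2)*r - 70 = (r - 5*sqrt(2))*(r + 7*sqrt(2))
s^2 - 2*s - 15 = (s - 5)*(s + 3)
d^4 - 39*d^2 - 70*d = d*(d - 7)*(d + 2)*(d + 5)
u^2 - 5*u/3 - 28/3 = (u - 4)*(u + 7/3)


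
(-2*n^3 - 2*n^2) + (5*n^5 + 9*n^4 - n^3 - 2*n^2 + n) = 5*n^5 + 9*n^4 - 3*n^3 - 4*n^2 + n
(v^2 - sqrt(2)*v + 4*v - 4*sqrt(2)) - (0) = v^2 - sqrt(2)*v + 4*v - 4*sqrt(2)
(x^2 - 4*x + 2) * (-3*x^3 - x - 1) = -3*x^5 + 12*x^4 - 7*x^3 + 3*x^2 + 2*x - 2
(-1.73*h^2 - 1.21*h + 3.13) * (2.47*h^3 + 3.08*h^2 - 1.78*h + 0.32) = -4.2731*h^5 - 8.3171*h^4 + 7.0837*h^3 + 11.2406*h^2 - 5.9586*h + 1.0016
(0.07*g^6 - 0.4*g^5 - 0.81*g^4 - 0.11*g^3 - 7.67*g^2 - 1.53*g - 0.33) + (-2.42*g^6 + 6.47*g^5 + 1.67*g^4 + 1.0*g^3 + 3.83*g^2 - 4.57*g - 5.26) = -2.35*g^6 + 6.07*g^5 + 0.86*g^4 + 0.89*g^3 - 3.84*g^2 - 6.1*g - 5.59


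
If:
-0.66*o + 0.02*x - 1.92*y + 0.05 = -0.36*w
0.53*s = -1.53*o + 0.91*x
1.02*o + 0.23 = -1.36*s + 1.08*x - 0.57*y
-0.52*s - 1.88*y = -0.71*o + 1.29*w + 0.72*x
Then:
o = 0.124007644424413 - 2.1653682291938*y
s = -3.13719132829548*y - 0.179635694389417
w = 1.66725988229385*y + 0.082687715758373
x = 0.103873382354901 - 5.46782944468475*y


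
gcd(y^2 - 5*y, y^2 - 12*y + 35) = y - 5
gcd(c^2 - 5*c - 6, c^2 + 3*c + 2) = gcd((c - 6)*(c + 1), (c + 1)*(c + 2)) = c + 1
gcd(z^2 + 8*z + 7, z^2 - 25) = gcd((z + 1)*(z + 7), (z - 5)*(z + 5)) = 1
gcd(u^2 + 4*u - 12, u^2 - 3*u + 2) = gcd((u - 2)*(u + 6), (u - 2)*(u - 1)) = u - 2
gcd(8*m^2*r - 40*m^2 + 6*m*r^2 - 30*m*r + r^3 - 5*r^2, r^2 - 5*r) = r - 5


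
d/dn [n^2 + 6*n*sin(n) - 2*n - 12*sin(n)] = 6*n*cos(n) + 2*n + 6*sin(n) - 12*cos(n) - 2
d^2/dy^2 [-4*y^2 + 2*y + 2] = -8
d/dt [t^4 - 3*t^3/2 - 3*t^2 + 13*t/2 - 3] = 4*t^3 - 9*t^2/2 - 6*t + 13/2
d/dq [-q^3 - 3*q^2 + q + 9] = -3*q^2 - 6*q + 1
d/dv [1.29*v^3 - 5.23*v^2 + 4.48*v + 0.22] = 3.87*v^2 - 10.46*v + 4.48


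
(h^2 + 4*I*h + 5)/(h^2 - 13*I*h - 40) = (h^2 + 4*I*h + 5)/(h^2 - 13*I*h - 40)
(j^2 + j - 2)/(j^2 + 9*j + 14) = (j - 1)/(j + 7)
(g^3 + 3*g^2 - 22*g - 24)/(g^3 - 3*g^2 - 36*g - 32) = (g^2 + 2*g - 24)/(g^2 - 4*g - 32)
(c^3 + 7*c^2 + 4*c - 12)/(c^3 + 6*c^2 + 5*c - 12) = (c^2 + 8*c + 12)/(c^2 + 7*c + 12)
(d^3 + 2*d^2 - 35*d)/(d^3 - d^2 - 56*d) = (d - 5)/(d - 8)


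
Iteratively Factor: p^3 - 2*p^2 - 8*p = (p - 4)*(p^2 + 2*p) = (p - 4)*(p + 2)*(p)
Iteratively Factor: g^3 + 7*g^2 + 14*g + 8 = (g + 4)*(g^2 + 3*g + 2) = (g + 2)*(g + 4)*(g + 1)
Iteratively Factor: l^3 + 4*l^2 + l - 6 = (l + 2)*(l^2 + 2*l - 3) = (l - 1)*(l + 2)*(l + 3)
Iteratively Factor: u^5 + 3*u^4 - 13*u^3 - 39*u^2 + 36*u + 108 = (u + 2)*(u^4 + u^3 - 15*u^2 - 9*u + 54) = (u - 2)*(u + 2)*(u^3 + 3*u^2 - 9*u - 27) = (u - 2)*(u + 2)*(u + 3)*(u^2 - 9) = (u - 2)*(u + 2)*(u + 3)^2*(u - 3)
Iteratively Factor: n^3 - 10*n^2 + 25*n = (n - 5)*(n^2 - 5*n) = n*(n - 5)*(n - 5)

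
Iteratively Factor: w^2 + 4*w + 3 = (w + 3)*(w + 1)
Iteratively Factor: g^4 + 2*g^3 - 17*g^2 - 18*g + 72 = (g + 3)*(g^3 - g^2 - 14*g + 24) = (g - 3)*(g + 3)*(g^2 + 2*g - 8) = (g - 3)*(g + 3)*(g + 4)*(g - 2)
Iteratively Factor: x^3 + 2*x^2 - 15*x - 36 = (x + 3)*(x^2 - x - 12) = (x + 3)^2*(x - 4)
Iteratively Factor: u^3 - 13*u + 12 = (u - 1)*(u^2 + u - 12) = (u - 3)*(u - 1)*(u + 4)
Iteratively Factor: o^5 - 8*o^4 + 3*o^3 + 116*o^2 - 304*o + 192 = (o + 4)*(o^4 - 12*o^3 + 51*o^2 - 88*o + 48) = (o - 4)*(o + 4)*(o^3 - 8*o^2 + 19*o - 12) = (o - 4)*(o - 3)*(o + 4)*(o^2 - 5*o + 4) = (o - 4)*(o - 3)*(o - 1)*(o + 4)*(o - 4)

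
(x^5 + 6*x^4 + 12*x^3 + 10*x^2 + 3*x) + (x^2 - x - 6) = x^5 + 6*x^4 + 12*x^3 + 11*x^2 + 2*x - 6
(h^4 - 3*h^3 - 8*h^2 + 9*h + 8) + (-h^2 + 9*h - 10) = h^4 - 3*h^3 - 9*h^2 + 18*h - 2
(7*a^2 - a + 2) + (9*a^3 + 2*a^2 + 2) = 9*a^3 + 9*a^2 - a + 4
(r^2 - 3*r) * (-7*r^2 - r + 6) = -7*r^4 + 20*r^3 + 9*r^2 - 18*r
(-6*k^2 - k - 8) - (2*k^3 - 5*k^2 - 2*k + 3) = -2*k^3 - k^2 + k - 11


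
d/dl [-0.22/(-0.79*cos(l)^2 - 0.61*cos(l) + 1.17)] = (0.3476*cos(l) + 0.1342)*sin(l)/(0.79*cos(l)^2 + 0.61*cos(l) - 1.17)^2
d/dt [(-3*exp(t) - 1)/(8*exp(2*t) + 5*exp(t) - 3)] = ((3*exp(t) + 1)*(16*exp(t) + 5) - 24*exp(2*t) - 15*exp(t) + 9)*exp(t)/(8*exp(2*t) + 5*exp(t) - 3)^2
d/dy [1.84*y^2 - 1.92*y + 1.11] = 3.68*y - 1.92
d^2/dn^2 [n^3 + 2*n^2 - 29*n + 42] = 6*n + 4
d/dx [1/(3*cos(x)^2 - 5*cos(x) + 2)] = (6*cos(x) - 5)*sin(x)/(3*cos(x)^2 - 5*cos(x) + 2)^2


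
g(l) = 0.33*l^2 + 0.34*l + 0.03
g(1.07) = 0.77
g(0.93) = 0.63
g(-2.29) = 0.98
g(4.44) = 8.05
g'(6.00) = 4.30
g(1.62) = 1.45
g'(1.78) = 1.51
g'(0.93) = 0.95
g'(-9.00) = -5.60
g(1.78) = 1.68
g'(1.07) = 1.05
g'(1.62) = 1.41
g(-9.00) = 23.70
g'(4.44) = 3.27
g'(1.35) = 1.23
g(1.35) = 1.09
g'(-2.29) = -1.17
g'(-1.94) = -0.94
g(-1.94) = 0.61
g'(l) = 0.66*l + 0.34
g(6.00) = 13.95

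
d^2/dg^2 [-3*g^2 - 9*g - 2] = -6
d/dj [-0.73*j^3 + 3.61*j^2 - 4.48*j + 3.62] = -2.19*j^2 + 7.22*j - 4.48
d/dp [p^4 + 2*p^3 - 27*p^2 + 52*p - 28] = 4*p^3 + 6*p^2 - 54*p + 52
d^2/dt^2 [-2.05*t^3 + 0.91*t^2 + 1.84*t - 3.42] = 1.82 - 12.3*t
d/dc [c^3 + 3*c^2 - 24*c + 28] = 3*c^2 + 6*c - 24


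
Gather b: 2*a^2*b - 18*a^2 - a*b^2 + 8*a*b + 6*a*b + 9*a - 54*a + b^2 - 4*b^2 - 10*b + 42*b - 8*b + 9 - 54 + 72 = -18*a^2 - 45*a + b^2*(-a - 3) + b*(2*a^2 + 14*a + 24) + 27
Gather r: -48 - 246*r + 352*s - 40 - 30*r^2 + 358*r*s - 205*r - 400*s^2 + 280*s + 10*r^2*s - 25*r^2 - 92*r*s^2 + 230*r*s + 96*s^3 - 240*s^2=r^2*(10*s - 55) + r*(-92*s^2 + 588*s - 451) + 96*s^3 - 640*s^2 + 632*s - 88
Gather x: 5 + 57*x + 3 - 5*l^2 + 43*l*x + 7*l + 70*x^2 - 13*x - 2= -5*l^2 + 7*l + 70*x^2 + x*(43*l + 44) + 6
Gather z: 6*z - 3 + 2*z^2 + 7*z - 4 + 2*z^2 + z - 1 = 4*z^2 + 14*z - 8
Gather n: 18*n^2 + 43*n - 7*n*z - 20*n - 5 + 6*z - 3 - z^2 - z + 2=18*n^2 + n*(23 - 7*z) - z^2 + 5*z - 6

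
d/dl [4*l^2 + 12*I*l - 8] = 8*l + 12*I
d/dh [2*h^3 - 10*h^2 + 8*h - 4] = 6*h^2 - 20*h + 8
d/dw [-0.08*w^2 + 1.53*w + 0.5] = 1.53 - 0.16*w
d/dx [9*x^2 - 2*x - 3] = 18*x - 2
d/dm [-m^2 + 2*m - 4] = 2 - 2*m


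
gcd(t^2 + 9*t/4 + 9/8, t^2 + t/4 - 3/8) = t + 3/4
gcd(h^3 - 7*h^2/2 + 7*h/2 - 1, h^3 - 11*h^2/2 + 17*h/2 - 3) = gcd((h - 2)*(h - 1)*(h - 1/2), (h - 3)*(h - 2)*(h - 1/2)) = h^2 - 5*h/2 + 1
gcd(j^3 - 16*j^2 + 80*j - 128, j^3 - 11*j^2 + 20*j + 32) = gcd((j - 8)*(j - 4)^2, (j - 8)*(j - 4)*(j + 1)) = j^2 - 12*j + 32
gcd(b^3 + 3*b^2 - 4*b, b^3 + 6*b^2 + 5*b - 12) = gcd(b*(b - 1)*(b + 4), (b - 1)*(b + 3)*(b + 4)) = b^2 + 3*b - 4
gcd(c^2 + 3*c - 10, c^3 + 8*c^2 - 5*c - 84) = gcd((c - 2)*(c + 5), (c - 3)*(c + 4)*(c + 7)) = 1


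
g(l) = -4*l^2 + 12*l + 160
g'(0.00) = 12.00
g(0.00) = 160.00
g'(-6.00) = 60.00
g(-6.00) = -56.00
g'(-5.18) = 53.44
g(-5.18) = -9.49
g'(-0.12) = 12.96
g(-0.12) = 158.50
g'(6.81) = -42.48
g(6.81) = 56.22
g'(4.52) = -24.16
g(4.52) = 132.52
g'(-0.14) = 13.12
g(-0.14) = 158.24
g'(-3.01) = 36.08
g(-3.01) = 87.64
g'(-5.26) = 54.08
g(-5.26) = -13.79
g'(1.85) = -2.80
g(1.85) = 168.51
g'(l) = 12 - 8*l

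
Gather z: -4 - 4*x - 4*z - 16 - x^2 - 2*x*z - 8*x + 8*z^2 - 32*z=-x^2 - 12*x + 8*z^2 + z*(-2*x - 36) - 20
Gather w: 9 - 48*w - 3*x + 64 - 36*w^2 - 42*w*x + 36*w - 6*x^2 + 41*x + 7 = -36*w^2 + w*(-42*x - 12) - 6*x^2 + 38*x + 80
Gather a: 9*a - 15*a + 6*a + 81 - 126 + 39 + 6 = 0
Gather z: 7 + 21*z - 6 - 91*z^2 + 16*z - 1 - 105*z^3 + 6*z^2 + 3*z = -105*z^3 - 85*z^2 + 40*z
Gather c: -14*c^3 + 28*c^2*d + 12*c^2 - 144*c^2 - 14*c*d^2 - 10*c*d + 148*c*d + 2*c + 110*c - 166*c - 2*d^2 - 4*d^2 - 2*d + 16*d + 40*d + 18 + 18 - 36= -14*c^3 + c^2*(28*d - 132) + c*(-14*d^2 + 138*d - 54) - 6*d^2 + 54*d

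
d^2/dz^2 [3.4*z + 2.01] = 0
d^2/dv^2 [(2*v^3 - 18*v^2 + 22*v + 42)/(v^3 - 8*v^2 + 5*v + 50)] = 4*(-v^4 + 8*v^3 - 198*v^2 + 340*v - 653)/(v^7 - 14*v^6 + 42*v^5 + 168*v^4 - 735*v^3 - 1050*v^2 + 3500*v + 5000)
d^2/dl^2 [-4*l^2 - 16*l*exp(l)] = -16*l*exp(l) - 32*exp(l) - 8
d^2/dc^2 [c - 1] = 0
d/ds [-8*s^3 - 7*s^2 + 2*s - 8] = -24*s^2 - 14*s + 2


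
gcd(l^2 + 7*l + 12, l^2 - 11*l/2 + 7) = 1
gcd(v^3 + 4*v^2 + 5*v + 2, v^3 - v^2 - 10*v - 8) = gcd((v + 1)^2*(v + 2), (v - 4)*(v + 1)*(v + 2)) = v^2 + 3*v + 2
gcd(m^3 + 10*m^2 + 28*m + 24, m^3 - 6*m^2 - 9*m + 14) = m + 2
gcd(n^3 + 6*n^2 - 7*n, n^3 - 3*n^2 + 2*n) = n^2 - n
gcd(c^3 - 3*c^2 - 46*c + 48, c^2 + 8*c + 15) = 1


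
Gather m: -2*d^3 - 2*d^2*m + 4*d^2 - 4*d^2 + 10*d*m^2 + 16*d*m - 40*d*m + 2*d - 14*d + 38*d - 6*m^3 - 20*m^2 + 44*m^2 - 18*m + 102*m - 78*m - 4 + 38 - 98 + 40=-2*d^3 + 26*d - 6*m^3 + m^2*(10*d + 24) + m*(-2*d^2 - 24*d + 6) - 24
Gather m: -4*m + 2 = 2 - 4*m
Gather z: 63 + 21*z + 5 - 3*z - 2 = 18*z + 66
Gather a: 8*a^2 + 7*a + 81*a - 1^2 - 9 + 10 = 8*a^2 + 88*a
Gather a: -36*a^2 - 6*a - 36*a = -36*a^2 - 42*a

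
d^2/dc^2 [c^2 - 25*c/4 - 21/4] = 2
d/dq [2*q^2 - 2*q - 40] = 4*q - 2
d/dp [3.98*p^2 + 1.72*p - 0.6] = 7.96*p + 1.72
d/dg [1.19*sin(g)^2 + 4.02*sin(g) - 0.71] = (2.38*sin(g) + 4.02)*cos(g)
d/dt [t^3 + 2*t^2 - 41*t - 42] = 3*t^2 + 4*t - 41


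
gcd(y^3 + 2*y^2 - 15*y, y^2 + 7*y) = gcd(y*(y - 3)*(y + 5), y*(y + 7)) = y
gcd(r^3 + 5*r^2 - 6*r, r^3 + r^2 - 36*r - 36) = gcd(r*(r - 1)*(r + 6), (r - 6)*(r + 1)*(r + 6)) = r + 6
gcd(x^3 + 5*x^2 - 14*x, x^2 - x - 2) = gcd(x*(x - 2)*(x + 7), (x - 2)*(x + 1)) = x - 2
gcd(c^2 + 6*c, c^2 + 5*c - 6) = c + 6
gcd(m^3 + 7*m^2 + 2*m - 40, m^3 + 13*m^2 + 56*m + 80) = m^2 + 9*m + 20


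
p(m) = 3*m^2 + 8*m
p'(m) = 6*m + 8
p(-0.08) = -0.62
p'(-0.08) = 7.52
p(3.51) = 65.04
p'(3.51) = 29.06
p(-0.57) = -3.59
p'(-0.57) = 4.58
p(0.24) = 2.09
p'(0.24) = 9.44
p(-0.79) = -4.45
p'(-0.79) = 3.26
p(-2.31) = -2.47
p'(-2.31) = -5.86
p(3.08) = 53.10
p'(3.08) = 26.48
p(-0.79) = -4.45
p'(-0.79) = 3.26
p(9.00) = 315.00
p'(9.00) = 62.00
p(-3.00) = 3.00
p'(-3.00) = -10.00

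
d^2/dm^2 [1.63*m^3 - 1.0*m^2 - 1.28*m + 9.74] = 9.78*m - 2.0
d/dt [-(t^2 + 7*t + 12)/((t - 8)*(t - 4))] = (19*t^2 - 40*t - 368)/(t^4 - 24*t^3 + 208*t^2 - 768*t + 1024)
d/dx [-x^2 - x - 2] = -2*x - 1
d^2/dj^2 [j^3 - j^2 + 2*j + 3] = 6*j - 2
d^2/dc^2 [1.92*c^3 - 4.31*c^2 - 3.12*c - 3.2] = 11.52*c - 8.62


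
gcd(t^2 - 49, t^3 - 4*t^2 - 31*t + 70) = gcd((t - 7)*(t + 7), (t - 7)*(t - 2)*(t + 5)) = t - 7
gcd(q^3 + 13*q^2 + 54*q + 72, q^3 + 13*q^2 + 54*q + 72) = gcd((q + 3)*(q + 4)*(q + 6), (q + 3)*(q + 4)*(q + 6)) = q^3 + 13*q^2 + 54*q + 72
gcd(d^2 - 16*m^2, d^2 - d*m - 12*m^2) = d - 4*m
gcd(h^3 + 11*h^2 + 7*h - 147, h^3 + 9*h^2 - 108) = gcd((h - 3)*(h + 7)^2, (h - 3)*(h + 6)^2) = h - 3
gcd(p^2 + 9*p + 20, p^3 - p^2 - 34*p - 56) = p + 4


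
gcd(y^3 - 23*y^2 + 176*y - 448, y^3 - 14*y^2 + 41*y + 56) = y^2 - 15*y + 56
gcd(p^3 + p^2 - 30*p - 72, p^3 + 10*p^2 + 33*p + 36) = p^2 + 7*p + 12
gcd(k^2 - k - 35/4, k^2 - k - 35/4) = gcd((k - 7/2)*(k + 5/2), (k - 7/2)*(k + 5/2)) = k^2 - k - 35/4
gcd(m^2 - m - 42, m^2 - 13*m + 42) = m - 7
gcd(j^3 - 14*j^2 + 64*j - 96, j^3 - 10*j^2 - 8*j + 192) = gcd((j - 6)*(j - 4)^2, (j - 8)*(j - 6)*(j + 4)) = j - 6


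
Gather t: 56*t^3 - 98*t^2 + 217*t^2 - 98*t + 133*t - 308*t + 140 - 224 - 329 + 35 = 56*t^3 + 119*t^2 - 273*t - 378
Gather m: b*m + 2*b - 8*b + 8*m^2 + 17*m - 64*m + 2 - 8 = -6*b + 8*m^2 + m*(b - 47) - 6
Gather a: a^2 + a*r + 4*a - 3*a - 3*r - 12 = a^2 + a*(r + 1) - 3*r - 12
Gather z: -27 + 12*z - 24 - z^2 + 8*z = -z^2 + 20*z - 51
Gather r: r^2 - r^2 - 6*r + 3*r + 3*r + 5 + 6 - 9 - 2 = 0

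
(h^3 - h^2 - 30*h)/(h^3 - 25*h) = (h - 6)/(h - 5)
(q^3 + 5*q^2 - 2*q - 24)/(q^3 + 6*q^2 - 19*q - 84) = (q^2 + 2*q - 8)/(q^2 + 3*q - 28)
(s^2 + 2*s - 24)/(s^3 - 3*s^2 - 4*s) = (s + 6)/(s*(s + 1))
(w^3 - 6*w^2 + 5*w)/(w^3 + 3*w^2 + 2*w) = (w^2 - 6*w + 5)/(w^2 + 3*w + 2)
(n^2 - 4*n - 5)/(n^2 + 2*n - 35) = (n + 1)/(n + 7)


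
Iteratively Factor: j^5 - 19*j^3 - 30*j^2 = (j - 5)*(j^4 + 5*j^3 + 6*j^2) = j*(j - 5)*(j^3 + 5*j^2 + 6*j) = j^2*(j - 5)*(j^2 + 5*j + 6) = j^2*(j - 5)*(j + 2)*(j + 3)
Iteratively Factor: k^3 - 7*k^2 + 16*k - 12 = (k - 2)*(k^2 - 5*k + 6) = (k - 2)^2*(k - 3)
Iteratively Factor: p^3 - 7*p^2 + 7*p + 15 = (p - 3)*(p^2 - 4*p - 5) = (p - 5)*(p - 3)*(p + 1)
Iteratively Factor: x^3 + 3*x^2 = (x + 3)*(x^2) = x*(x + 3)*(x)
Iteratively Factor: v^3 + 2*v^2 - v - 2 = (v + 2)*(v^2 - 1) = (v - 1)*(v + 2)*(v + 1)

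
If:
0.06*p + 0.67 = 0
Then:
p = -11.17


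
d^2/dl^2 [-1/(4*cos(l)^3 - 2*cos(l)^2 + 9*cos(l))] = ((-12*cos(l) + 4*cos(2*l) - 9*cos(3*l))*(4*cos(l)^2 - 2*cos(l) + 9)*cos(l) - 2*(12*cos(l)^2 - 4*cos(l) + 9)^2*sin(l)^2)/((4*cos(l)^2 - 2*cos(l) + 9)^3*cos(l)^3)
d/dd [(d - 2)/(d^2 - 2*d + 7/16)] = 16*(16*d^2 - 32*d - 32*(d - 2)*(d - 1) + 7)/(16*d^2 - 32*d + 7)^2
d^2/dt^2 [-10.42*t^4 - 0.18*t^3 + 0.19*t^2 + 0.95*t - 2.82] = -125.04*t^2 - 1.08*t + 0.38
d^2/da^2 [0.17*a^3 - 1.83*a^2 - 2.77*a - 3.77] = 1.02*a - 3.66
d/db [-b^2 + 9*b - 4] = 9 - 2*b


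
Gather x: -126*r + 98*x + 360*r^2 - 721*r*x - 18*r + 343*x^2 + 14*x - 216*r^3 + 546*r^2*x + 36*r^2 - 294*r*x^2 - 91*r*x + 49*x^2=-216*r^3 + 396*r^2 - 144*r + x^2*(392 - 294*r) + x*(546*r^2 - 812*r + 112)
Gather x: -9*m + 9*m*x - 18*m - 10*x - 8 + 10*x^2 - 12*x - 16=-27*m + 10*x^2 + x*(9*m - 22) - 24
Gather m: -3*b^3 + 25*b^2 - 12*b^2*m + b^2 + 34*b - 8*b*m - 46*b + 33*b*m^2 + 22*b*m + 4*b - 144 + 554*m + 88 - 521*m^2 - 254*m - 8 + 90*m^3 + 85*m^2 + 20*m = -3*b^3 + 26*b^2 - 8*b + 90*m^3 + m^2*(33*b - 436) + m*(-12*b^2 + 14*b + 320) - 64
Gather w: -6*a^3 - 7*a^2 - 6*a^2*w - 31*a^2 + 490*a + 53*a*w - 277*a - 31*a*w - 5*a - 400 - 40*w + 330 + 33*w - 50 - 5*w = -6*a^3 - 38*a^2 + 208*a + w*(-6*a^2 + 22*a - 12) - 120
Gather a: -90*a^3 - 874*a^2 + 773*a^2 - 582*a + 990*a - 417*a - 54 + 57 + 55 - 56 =-90*a^3 - 101*a^2 - 9*a + 2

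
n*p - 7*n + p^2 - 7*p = (n + p)*(p - 7)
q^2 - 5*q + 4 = (q - 4)*(q - 1)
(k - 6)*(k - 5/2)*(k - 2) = k^3 - 21*k^2/2 + 32*k - 30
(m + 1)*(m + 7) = m^2 + 8*m + 7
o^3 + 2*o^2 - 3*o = o*(o - 1)*(o + 3)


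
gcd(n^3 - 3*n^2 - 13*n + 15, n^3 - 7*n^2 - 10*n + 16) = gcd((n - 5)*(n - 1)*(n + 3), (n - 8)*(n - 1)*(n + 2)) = n - 1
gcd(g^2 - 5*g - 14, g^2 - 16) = 1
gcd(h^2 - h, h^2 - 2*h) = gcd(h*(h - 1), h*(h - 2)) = h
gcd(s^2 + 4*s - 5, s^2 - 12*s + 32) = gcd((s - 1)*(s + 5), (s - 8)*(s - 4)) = 1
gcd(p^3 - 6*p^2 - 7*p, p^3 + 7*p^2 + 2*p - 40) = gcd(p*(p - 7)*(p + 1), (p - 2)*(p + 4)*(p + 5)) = 1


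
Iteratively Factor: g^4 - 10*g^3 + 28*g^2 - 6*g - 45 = (g + 1)*(g^3 - 11*g^2 + 39*g - 45) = (g - 3)*(g + 1)*(g^2 - 8*g + 15) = (g - 3)^2*(g + 1)*(g - 5)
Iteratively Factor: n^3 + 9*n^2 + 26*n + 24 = (n + 4)*(n^2 + 5*n + 6) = (n + 2)*(n + 4)*(n + 3)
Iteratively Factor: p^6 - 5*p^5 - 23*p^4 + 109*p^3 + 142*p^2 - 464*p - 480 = (p - 4)*(p^5 - p^4 - 27*p^3 + p^2 + 146*p + 120) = (p - 4)*(p + 1)*(p^4 - 2*p^3 - 25*p^2 + 26*p + 120) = (p - 5)*(p - 4)*(p + 1)*(p^3 + 3*p^2 - 10*p - 24) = (p - 5)*(p - 4)*(p + 1)*(p + 4)*(p^2 - p - 6) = (p - 5)*(p - 4)*(p + 1)*(p + 2)*(p + 4)*(p - 3)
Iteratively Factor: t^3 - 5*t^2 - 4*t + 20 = (t - 2)*(t^2 - 3*t - 10) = (t - 2)*(t + 2)*(t - 5)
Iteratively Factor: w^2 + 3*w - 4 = (w - 1)*(w + 4)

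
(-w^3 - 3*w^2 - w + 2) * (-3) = 3*w^3 + 9*w^2 + 3*w - 6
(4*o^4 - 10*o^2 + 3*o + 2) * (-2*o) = -8*o^5 + 20*o^3 - 6*o^2 - 4*o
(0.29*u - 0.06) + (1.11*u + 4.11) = 1.4*u + 4.05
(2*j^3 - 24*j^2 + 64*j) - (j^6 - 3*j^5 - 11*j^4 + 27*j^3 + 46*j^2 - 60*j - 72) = -j^6 + 3*j^5 + 11*j^4 - 25*j^3 - 70*j^2 + 124*j + 72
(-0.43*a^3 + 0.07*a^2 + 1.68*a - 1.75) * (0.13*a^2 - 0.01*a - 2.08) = -0.0559*a^5 + 0.0134*a^4 + 1.1121*a^3 - 0.3899*a^2 - 3.4769*a + 3.64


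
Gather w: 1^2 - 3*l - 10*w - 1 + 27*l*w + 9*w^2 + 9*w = -3*l + 9*w^2 + w*(27*l - 1)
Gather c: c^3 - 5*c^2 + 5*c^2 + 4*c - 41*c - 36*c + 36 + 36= c^3 - 73*c + 72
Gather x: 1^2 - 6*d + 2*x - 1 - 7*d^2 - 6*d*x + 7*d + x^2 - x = -7*d^2 + d + x^2 + x*(1 - 6*d)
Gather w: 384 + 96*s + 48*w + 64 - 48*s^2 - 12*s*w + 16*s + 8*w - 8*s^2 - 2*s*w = -56*s^2 + 112*s + w*(56 - 14*s) + 448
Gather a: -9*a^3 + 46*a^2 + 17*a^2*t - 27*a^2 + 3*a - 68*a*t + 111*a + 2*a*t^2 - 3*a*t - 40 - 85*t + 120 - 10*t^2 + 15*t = -9*a^3 + a^2*(17*t + 19) + a*(2*t^2 - 71*t + 114) - 10*t^2 - 70*t + 80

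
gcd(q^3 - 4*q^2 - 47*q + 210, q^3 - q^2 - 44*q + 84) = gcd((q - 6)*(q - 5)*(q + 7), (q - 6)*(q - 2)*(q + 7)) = q^2 + q - 42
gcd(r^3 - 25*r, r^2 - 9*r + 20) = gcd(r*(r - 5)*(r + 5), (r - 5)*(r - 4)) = r - 5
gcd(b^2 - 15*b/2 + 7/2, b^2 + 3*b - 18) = 1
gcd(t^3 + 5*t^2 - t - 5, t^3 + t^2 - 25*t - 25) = t^2 + 6*t + 5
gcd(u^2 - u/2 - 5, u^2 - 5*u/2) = u - 5/2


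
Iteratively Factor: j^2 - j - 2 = (j - 2)*(j + 1)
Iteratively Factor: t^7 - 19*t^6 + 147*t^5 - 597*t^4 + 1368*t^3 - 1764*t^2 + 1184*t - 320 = (t - 2)*(t^6 - 17*t^5 + 113*t^4 - 371*t^3 + 626*t^2 - 512*t + 160) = (t - 2)^2*(t^5 - 15*t^4 + 83*t^3 - 205*t^2 + 216*t - 80) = (t - 4)*(t - 2)^2*(t^4 - 11*t^3 + 39*t^2 - 49*t + 20) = (t - 4)*(t - 2)^2*(t - 1)*(t^3 - 10*t^2 + 29*t - 20) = (t - 5)*(t - 4)*(t - 2)^2*(t - 1)*(t^2 - 5*t + 4) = (t - 5)*(t - 4)^2*(t - 2)^2*(t - 1)*(t - 1)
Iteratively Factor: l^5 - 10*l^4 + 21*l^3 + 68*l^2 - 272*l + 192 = (l - 1)*(l^4 - 9*l^3 + 12*l^2 + 80*l - 192) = (l - 4)*(l - 1)*(l^3 - 5*l^2 - 8*l + 48) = (l - 4)^2*(l - 1)*(l^2 - l - 12) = (l - 4)^3*(l - 1)*(l + 3)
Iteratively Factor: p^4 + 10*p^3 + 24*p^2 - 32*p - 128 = (p - 2)*(p^3 + 12*p^2 + 48*p + 64) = (p - 2)*(p + 4)*(p^2 + 8*p + 16) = (p - 2)*(p + 4)^2*(p + 4)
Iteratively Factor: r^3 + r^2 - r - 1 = (r - 1)*(r^2 + 2*r + 1) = (r - 1)*(r + 1)*(r + 1)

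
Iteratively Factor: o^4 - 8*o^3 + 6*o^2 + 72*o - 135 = (o - 5)*(o^3 - 3*o^2 - 9*o + 27) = (o - 5)*(o - 3)*(o^2 - 9) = (o - 5)*(o - 3)^2*(o + 3)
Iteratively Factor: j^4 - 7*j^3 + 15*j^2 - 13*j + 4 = (j - 1)*(j^3 - 6*j^2 + 9*j - 4) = (j - 4)*(j - 1)*(j^2 - 2*j + 1) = (j - 4)*(j - 1)^2*(j - 1)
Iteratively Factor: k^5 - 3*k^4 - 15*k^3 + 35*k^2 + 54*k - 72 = (k - 3)*(k^4 - 15*k^2 - 10*k + 24) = (k - 3)*(k - 1)*(k^3 + k^2 - 14*k - 24) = (k - 4)*(k - 3)*(k - 1)*(k^2 + 5*k + 6) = (k - 4)*(k - 3)*(k - 1)*(k + 2)*(k + 3)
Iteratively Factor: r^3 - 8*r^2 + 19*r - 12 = (r - 3)*(r^2 - 5*r + 4) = (r - 3)*(r - 1)*(r - 4)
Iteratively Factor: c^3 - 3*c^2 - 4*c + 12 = (c - 2)*(c^2 - c - 6) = (c - 3)*(c - 2)*(c + 2)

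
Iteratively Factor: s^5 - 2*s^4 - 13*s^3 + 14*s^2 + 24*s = (s + 3)*(s^4 - 5*s^3 + 2*s^2 + 8*s) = (s - 4)*(s + 3)*(s^3 - s^2 - 2*s) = (s - 4)*(s - 2)*(s + 3)*(s^2 + s) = (s - 4)*(s - 2)*(s + 1)*(s + 3)*(s)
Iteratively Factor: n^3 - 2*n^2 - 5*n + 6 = (n + 2)*(n^2 - 4*n + 3) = (n - 3)*(n + 2)*(n - 1)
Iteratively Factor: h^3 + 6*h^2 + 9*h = (h)*(h^2 + 6*h + 9) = h*(h + 3)*(h + 3)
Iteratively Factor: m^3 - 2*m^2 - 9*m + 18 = (m - 3)*(m^2 + m - 6) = (m - 3)*(m + 3)*(m - 2)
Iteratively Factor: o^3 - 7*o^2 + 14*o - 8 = (o - 1)*(o^2 - 6*o + 8) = (o - 2)*(o - 1)*(o - 4)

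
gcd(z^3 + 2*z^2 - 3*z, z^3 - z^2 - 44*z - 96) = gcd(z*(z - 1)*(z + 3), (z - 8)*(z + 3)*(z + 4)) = z + 3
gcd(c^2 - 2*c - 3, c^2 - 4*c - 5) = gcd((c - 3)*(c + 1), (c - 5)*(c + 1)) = c + 1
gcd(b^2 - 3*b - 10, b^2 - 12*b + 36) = 1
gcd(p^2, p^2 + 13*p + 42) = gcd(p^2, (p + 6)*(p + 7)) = 1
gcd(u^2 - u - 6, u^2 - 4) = u + 2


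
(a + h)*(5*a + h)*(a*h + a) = 5*a^3*h + 5*a^3 + 6*a^2*h^2 + 6*a^2*h + a*h^3 + a*h^2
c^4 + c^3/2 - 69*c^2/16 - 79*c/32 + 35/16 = (c - 2)*(c - 1/2)*(c + 5/4)*(c + 7/4)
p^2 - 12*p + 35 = (p - 7)*(p - 5)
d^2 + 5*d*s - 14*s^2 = (d - 2*s)*(d + 7*s)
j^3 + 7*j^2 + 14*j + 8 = (j + 1)*(j + 2)*(j + 4)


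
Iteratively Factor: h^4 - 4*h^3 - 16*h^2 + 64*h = (h - 4)*(h^3 - 16*h) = (h - 4)^2*(h^2 + 4*h) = (h - 4)^2*(h + 4)*(h)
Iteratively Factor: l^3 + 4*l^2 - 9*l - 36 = (l + 4)*(l^2 - 9) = (l - 3)*(l + 4)*(l + 3)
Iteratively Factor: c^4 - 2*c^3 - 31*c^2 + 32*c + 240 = (c + 3)*(c^3 - 5*c^2 - 16*c + 80) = (c - 4)*(c + 3)*(c^2 - c - 20) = (c - 4)*(c + 3)*(c + 4)*(c - 5)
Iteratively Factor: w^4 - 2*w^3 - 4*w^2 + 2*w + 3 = (w + 1)*(w^3 - 3*w^2 - w + 3) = (w - 1)*(w + 1)*(w^2 - 2*w - 3) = (w - 1)*(w + 1)^2*(w - 3)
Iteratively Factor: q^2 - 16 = (q + 4)*(q - 4)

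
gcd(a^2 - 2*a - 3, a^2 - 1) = a + 1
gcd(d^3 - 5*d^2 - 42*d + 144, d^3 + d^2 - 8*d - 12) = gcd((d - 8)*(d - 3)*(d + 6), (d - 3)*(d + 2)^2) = d - 3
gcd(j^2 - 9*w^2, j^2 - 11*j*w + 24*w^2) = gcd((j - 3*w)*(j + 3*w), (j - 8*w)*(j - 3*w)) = -j + 3*w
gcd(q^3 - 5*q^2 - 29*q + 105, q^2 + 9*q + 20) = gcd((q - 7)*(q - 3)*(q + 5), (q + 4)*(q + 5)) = q + 5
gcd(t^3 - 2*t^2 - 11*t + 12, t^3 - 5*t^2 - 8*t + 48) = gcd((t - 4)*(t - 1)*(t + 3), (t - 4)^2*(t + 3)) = t^2 - t - 12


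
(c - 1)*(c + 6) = c^2 + 5*c - 6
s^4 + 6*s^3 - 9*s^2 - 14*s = s*(s - 2)*(s + 1)*(s + 7)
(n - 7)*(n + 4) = n^2 - 3*n - 28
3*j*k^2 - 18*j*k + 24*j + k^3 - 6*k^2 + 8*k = (3*j + k)*(k - 4)*(k - 2)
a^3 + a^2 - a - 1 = (a - 1)*(a + 1)^2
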